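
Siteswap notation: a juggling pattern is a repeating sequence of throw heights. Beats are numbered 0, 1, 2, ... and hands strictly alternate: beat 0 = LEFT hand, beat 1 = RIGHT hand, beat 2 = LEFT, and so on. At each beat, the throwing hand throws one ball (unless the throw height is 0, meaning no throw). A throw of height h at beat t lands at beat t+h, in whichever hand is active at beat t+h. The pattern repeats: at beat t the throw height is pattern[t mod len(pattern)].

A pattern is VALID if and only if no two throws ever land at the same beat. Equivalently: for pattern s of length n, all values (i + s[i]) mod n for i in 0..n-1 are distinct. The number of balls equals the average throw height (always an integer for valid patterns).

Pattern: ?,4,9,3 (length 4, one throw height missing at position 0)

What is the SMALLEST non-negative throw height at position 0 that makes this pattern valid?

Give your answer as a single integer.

Answer: 0

Derivation:
i=0: s[i]=? (unknown)
i=1: (1 + 4) mod 4 = 1
i=2: (2 + 9) mod 4 = 3
i=3: (3 + 3) mod 4 = 2
Known residues: [1, 2, 3]; need a permutation of 0..3, so missing residue r = 0
Need (0 + s) mod 4 = 0; smallest s = (0 - 0) mod 4 = 0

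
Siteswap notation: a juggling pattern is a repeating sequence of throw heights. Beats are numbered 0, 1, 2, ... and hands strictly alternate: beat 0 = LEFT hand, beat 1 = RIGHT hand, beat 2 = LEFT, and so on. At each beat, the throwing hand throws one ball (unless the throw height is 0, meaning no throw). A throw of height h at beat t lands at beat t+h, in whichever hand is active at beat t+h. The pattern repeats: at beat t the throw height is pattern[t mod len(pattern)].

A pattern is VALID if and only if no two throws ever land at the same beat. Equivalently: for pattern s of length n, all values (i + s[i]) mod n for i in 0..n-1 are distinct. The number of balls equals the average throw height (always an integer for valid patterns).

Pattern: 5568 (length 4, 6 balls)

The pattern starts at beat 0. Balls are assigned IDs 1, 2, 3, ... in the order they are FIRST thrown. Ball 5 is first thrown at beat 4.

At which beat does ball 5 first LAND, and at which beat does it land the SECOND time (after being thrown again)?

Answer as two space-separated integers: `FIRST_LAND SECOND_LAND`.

Answer: 9 14

Derivation:
Beat 0 (L): throw ball1 h=5 -> lands@5:R; in-air after throw: [b1@5:R]
Beat 1 (R): throw ball2 h=5 -> lands@6:L; in-air after throw: [b1@5:R b2@6:L]
Beat 2 (L): throw ball3 h=6 -> lands@8:L; in-air after throw: [b1@5:R b2@6:L b3@8:L]
Beat 3 (R): throw ball4 h=8 -> lands@11:R; in-air after throw: [b1@5:R b2@6:L b3@8:L b4@11:R]
Beat 4 (L): throw ball5 h=5 -> lands@9:R; in-air after throw: [b1@5:R b2@6:L b3@8:L b5@9:R b4@11:R]
Beat 5 (R): throw ball1 h=5 -> lands@10:L; in-air after throw: [b2@6:L b3@8:L b5@9:R b1@10:L b4@11:R]
Beat 6 (L): throw ball2 h=6 -> lands@12:L; in-air after throw: [b3@8:L b5@9:R b1@10:L b4@11:R b2@12:L]
Beat 7 (R): throw ball6 h=8 -> lands@15:R; in-air after throw: [b3@8:L b5@9:R b1@10:L b4@11:R b2@12:L b6@15:R]
Beat 8 (L): throw ball3 h=5 -> lands@13:R; in-air after throw: [b5@9:R b1@10:L b4@11:R b2@12:L b3@13:R b6@15:R]
Beat 9 (R): throw ball5 h=5 -> lands@14:L; in-air after throw: [b1@10:L b4@11:R b2@12:L b3@13:R b5@14:L b6@15:R]
Beat 10 (L): throw ball1 h=6 -> lands@16:L; in-air after throw: [b4@11:R b2@12:L b3@13:R b5@14:L b6@15:R b1@16:L]
Beat 11 (R): throw ball4 h=8 -> lands@19:R; in-air after throw: [b2@12:L b3@13:R b5@14:L b6@15:R b1@16:L b4@19:R]
Beat 12 (L): throw ball2 h=5 -> lands@17:R; in-air after throw: [b3@13:R b5@14:L b6@15:R b1@16:L b2@17:R b4@19:R]
Beat 13 (R): throw ball3 h=5 -> lands@18:L; in-air after throw: [b5@14:L b6@15:R b1@16:L b2@17:R b3@18:L b4@19:R]
Beat 14 (L): throw ball5 h=6 -> lands@20:L; in-air after throw: [b6@15:R b1@16:L b2@17:R b3@18:L b4@19:R b5@20:L]
Ball 5: thrown@4 h=5 -> first land @9; rethrown@9 h=5 -> second land @14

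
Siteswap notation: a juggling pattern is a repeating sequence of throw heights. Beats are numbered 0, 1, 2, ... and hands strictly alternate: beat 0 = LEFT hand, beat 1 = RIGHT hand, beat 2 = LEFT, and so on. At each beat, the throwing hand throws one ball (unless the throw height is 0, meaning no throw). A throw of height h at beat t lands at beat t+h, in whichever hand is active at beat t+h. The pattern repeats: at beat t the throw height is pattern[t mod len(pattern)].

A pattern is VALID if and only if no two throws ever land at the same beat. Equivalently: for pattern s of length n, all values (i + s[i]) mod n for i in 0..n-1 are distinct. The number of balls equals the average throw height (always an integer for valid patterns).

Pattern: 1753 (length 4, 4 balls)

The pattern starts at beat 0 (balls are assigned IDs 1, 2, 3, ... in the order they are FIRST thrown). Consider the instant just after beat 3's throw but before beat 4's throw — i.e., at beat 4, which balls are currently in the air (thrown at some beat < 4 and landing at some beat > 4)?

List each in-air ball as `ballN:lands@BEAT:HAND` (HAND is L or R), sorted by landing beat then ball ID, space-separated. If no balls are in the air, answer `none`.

Answer: ball3:lands@6:L ball2:lands@7:R ball1:lands@8:L

Derivation:
Beat 0 (L): throw ball1 h=1 -> lands@1:R; in-air after throw: [b1@1:R]
Beat 1 (R): throw ball1 h=7 -> lands@8:L; in-air after throw: [b1@8:L]
Beat 2 (L): throw ball2 h=5 -> lands@7:R; in-air after throw: [b2@7:R b1@8:L]
Beat 3 (R): throw ball3 h=3 -> lands@6:L; in-air after throw: [b3@6:L b2@7:R b1@8:L]
Beat 4 (L): throw ball4 h=1 -> lands@5:R; in-air after throw: [b4@5:R b3@6:L b2@7:R b1@8:L]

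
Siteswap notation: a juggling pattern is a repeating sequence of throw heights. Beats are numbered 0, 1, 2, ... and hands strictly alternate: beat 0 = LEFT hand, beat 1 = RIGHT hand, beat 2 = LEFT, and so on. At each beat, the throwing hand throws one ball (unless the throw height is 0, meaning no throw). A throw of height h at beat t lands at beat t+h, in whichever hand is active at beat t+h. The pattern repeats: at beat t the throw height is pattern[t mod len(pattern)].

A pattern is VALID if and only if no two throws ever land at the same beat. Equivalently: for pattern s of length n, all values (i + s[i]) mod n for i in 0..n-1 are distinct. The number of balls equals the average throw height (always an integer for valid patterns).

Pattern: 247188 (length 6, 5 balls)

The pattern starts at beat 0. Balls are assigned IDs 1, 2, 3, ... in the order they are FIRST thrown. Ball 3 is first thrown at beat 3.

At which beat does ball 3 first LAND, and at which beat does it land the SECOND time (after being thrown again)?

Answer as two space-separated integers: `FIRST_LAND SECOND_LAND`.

Answer: 4 12

Derivation:
Beat 0 (L): throw ball1 h=2 -> lands@2:L; in-air after throw: [b1@2:L]
Beat 1 (R): throw ball2 h=4 -> lands@5:R; in-air after throw: [b1@2:L b2@5:R]
Beat 2 (L): throw ball1 h=7 -> lands@9:R; in-air after throw: [b2@5:R b1@9:R]
Beat 3 (R): throw ball3 h=1 -> lands@4:L; in-air after throw: [b3@4:L b2@5:R b1@9:R]
Beat 4 (L): throw ball3 h=8 -> lands@12:L; in-air after throw: [b2@5:R b1@9:R b3@12:L]
Beat 5 (R): throw ball2 h=8 -> lands@13:R; in-air after throw: [b1@9:R b3@12:L b2@13:R]
Beat 6 (L): throw ball4 h=2 -> lands@8:L; in-air after throw: [b4@8:L b1@9:R b3@12:L b2@13:R]
Beat 7 (R): throw ball5 h=4 -> lands@11:R; in-air after throw: [b4@8:L b1@9:R b5@11:R b3@12:L b2@13:R]
Beat 8 (L): throw ball4 h=7 -> lands@15:R; in-air after throw: [b1@9:R b5@11:R b3@12:L b2@13:R b4@15:R]
Beat 9 (R): throw ball1 h=1 -> lands@10:L; in-air after throw: [b1@10:L b5@11:R b3@12:L b2@13:R b4@15:R]
Beat 10 (L): throw ball1 h=8 -> lands@18:L; in-air after throw: [b5@11:R b3@12:L b2@13:R b4@15:R b1@18:L]
Beat 11 (R): throw ball5 h=8 -> lands@19:R; in-air after throw: [b3@12:L b2@13:R b4@15:R b1@18:L b5@19:R]
Beat 12 (L): throw ball3 h=2 -> lands@14:L; in-air after throw: [b2@13:R b3@14:L b4@15:R b1@18:L b5@19:R]
Ball 3: thrown@3 h=1 -> first land @4; rethrown@4 h=8 -> second land @12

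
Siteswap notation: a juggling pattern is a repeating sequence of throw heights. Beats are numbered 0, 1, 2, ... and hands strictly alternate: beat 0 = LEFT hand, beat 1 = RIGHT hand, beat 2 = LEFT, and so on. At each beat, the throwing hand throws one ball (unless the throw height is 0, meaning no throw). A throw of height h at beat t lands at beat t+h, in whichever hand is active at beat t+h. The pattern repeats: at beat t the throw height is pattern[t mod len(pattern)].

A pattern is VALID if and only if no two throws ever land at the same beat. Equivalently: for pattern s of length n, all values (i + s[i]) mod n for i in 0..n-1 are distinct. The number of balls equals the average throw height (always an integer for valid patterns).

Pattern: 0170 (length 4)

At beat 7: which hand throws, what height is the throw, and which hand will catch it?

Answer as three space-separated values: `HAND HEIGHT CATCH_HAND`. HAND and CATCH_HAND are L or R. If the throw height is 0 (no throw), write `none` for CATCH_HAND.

Answer: R 0 none

Derivation:
Beat 7: 7 mod 2 = 1, so hand = R
Throw height = pattern[7 mod 4] = pattern[3] = 0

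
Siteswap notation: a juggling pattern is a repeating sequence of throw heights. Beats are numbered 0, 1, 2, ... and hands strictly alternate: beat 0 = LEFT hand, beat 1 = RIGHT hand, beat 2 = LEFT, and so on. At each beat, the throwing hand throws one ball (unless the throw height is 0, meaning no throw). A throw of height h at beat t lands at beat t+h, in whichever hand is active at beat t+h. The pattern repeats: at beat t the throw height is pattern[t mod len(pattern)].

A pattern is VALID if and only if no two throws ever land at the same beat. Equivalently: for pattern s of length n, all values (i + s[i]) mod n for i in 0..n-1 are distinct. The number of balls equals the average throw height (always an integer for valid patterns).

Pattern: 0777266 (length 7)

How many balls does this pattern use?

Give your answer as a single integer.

Answer: 5

Derivation:
Pattern = [0, 7, 7, 7, 2, 6, 6], length n = 7
  position 0: throw height = 0, running sum = 0
  position 1: throw height = 7, running sum = 7
  position 2: throw height = 7, running sum = 14
  position 3: throw height = 7, running sum = 21
  position 4: throw height = 2, running sum = 23
  position 5: throw height = 6, running sum = 29
  position 6: throw height = 6, running sum = 35
Total sum = 35; balls = sum / n = 35 / 7 = 5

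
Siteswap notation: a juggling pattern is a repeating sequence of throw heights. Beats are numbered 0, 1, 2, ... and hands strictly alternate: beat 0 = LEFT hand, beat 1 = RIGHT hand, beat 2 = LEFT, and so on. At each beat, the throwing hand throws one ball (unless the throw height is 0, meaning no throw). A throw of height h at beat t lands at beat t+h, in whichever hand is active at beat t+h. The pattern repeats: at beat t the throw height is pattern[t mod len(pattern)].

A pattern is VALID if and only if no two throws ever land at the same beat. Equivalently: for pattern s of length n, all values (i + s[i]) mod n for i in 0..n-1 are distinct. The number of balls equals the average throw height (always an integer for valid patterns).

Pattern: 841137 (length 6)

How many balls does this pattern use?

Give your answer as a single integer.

Answer: 4

Derivation:
Pattern = [8, 4, 1, 1, 3, 7], length n = 6
  position 0: throw height = 8, running sum = 8
  position 1: throw height = 4, running sum = 12
  position 2: throw height = 1, running sum = 13
  position 3: throw height = 1, running sum = 14
  position 4: throw height = 3, running sum = 17
  position 5: throw height = 7, running sum = 24
Total sum = 24; balls = sum / n = 24 / 6 = 4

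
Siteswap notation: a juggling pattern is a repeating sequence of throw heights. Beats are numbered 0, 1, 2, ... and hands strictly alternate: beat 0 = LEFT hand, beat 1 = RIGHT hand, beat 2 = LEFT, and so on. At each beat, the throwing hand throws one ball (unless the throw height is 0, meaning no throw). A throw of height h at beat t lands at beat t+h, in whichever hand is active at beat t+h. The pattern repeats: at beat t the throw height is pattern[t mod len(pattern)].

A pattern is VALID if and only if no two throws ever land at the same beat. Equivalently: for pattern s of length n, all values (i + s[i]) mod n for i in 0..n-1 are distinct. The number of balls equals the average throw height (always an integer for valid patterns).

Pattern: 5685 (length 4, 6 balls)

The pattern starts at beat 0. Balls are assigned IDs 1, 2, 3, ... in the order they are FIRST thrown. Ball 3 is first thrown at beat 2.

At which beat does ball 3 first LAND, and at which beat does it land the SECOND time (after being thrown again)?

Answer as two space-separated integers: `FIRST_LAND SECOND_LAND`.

Beat 0 (L): throw ball1 h=5 -> lands@5:R; in-air after throw: [b1@5:R]
Beat 1 (R): throw ball2 h=6 -> lands@7:R; in-air after throw: [b1@5:R b2@7:R]
Beat 2 (L): throw ball3 h=8 -> lands@10:L; in-air after throw: [b1@5:R b2@7:R b3@10:L]
Beat 3 (R): throw ball4 h=5 -> lands@8:L; in-air after throw: [b1@5:R b2@7:R b4@8:L b3@10:L]
Beat 4 (L): throw ball5 h=5 -> lands@9:R; in-air after throw: [b1@5:R b2@7:R b4@8:L b5@9:R b3@10:L]
Beat 5 (R): throw ball1 h=6 -> lands@11:R; in-air after throw: [b2@7:R b4@8:L b5@9:R b3@10:L b1@11:R]
Beat 6 (L): throw ball6 h=8 -> lands@14:L; in-air after throw: [b2@7:R b4@8:L b5@9:R b3@10:L b1@11:R b6@14:L]
Beat 7 (R): throw ball2 h=5 -> lands@12:L; in-air after throw: [b4@8:L b5@9:R b3@10:L b1@11:R b2@12:L b6@14:L]
Beat 8 (L): throw ball4 h=5 -> lands@13:R; in-air after throw: [b5@9:R b3@10:L b1@11:R b2@12:L b4@13:R b6@14:L]
Beat 9 (R): throw ball5 h=6 -> lands@15:R; in-air after throw: [b3@10:L b1@11:R b2@12:L b4@13:R b6@14:L b5@15:R]
Beat 10 (L): throw ball3 h=8 -> lands@18:L; in-air after throw: [b1@11:R b2@12:L b4@13:R b6@14:L b5@15:R b3@18:L]
Beat 11 (R): throw ball1 h=5 -> lands@16:L; in-air after throw: [b2@12:L b4@13:R b6@14:L b5@15:R b1@16:L b3@18:L]
Ball 3: thrown@2 h=8 -> first land @10; rethrown@10 h=8 -> second land @18

Answer: 10 18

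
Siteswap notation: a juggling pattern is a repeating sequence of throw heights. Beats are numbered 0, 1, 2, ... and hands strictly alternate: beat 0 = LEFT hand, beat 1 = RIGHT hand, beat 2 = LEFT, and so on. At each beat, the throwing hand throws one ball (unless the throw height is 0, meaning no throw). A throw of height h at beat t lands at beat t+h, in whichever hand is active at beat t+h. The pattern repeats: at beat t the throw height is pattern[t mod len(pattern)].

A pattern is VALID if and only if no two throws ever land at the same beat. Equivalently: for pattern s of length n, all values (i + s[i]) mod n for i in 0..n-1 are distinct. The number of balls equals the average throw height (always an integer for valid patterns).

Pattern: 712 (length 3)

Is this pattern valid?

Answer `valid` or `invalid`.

i=0: (i + s[i]) mod n = (0 + 7) mod 3 = 1
i=1: (i + s[i]) mod n = (1 + 1) mod 3 = 2
i=2: (i + s[i]) mod n = (2 + 2) mod 3 = 1
Residues: [1, 2, 1], distinct: False

Answer: invalid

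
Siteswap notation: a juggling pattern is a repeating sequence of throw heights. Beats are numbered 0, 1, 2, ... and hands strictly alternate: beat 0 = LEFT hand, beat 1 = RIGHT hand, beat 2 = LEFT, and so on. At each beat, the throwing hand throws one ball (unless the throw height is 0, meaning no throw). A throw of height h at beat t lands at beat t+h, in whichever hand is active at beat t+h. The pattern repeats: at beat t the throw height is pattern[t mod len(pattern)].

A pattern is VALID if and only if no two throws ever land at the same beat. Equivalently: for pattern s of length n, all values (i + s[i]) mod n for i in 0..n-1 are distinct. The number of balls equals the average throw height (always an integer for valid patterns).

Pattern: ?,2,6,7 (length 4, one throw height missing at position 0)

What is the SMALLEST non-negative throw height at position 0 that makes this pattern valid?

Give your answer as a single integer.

i=0: s[i]=? (unknown)
i=1: (1 + 2) mod 4 = 3
i=2: (2 + 6) mod 4 = 0
i=3: (3 + 7) mod 4 = 2
Known residues: [0, 2, 3]; need a permutation of 0..3, so missing residue r = 1
Need (0 + s) mod 4 = 1; smallest s = (1 - 0) mod 4 = 1

Answer: 1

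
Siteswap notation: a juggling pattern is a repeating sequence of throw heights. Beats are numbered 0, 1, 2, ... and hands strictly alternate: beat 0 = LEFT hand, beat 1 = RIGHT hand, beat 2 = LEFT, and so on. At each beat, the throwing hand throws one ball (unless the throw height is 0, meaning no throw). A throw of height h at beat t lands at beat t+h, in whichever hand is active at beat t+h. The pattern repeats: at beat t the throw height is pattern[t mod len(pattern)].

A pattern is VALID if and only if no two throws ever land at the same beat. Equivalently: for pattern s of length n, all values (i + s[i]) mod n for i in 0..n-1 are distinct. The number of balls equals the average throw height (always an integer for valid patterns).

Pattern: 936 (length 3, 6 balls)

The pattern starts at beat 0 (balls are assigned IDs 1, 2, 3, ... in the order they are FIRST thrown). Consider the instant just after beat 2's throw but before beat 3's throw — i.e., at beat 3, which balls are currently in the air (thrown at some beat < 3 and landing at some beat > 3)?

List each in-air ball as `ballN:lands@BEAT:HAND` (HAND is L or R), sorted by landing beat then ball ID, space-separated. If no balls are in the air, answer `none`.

Answer: ball2:lands@4:L ball3:lands@8:L ball1:lands@9:R

Derivation:
Beat 0 (L): throw ball1 h=9 -> lands@9:R; in-air after throw: [b1@9:R]
Beat 1 (R): throw ball2 h=3 -> lands@4:L; in-air after throw: [b2@4:L b1@9:R]
Beat 2 (L): throw ball3 h=6 -> lands@8:L; in-air after throw: [b2@4:L b3@8:L b1@9:R]
Beat 3 (R): throw ball4 h=9 -> lands@12:L; in-air after throw: [b2@4:L b3@8:L b1@9:R b4@12:L]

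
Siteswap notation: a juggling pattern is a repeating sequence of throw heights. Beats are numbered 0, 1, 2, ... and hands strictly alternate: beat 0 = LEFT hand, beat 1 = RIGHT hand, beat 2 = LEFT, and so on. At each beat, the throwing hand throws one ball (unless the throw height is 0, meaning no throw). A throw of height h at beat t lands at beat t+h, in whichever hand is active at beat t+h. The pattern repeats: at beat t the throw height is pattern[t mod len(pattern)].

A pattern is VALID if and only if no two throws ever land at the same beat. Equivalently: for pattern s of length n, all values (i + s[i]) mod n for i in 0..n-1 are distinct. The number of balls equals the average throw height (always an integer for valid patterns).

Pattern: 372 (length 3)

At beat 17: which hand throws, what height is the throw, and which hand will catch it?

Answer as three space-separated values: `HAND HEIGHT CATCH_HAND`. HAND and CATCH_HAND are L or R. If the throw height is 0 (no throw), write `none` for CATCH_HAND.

Answer: R 2 R

Derivation:
Beat 17: 17 mod 2 = 1, so hand = R
Throw height = pattern[17 mod 3] = pattern[2] = 2
Lands at beat 17+2=19, 19 mod 2 = 1, so catch hand = R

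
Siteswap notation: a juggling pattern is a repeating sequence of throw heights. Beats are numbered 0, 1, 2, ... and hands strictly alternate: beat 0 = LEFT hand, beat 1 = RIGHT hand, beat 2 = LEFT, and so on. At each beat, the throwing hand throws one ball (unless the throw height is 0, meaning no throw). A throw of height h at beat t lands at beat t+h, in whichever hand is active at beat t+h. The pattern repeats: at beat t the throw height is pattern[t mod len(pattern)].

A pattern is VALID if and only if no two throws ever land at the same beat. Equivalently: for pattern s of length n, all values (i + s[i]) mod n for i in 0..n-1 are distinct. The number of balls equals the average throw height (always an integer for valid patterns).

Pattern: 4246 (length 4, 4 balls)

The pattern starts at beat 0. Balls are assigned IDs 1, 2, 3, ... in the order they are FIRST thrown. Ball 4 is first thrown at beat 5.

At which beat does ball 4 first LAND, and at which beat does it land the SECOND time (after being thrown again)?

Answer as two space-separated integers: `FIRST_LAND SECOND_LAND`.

Answer: 7 13

Derivation:
Beat 0 (L): throw ball1 h=4 -> lands@4:L; in-air after throw: [b1@4:L]
Beat 1 (R): throw ball2 h=2 -> lands@3:R; in-air after throw: [b2@3:R b1@4:L]
Beat 2 (L): throw ball3 h=4 -> lands@6:L; in-air after throw: [b2@3:R b1@4:L b3@6:L]
Beat 3 (R): throw ball2 h=6 -> lands@9:R; in-air after throw: [b1@4:L b3@6:L b2@9:R]
Beat 4 (L): throw ball1 h=4 -> lands@8:L; in-air after throw: [b3@6:L b1@8:L b2@9:R]
Beat 5 (R): throw ball4 h=2 -> lands@7:R; in-air after throw: [b3@6:L b4@7:R b1@8:L b2@9:R]
Beat 6 (L): throw ball3 h=4 -> lands@10:L; in-air after throw: [b4@7:R b1@8:L b2@9:R b3@10:L]
Beat 7 (R): throw ball4 h=6 -> lands@13:R; in-air after throw: [b1@8:L b2@9:R b3@10:L b4@13:R]
Beat 8 (L): throw ball1 h=4 -> lands@12:L; in-air after throw: [b2@9:R b3@10:L b1@12:L b4@13:R]
Beat 9 (R): throw ball2 h=2 -> lands@11:R; in-air after throw: [b3@10:L b2@11:R b1@12:L b4@13:R]
Beat 10 (L): throw ball3 h=4 -> lands@14:L; in-air after throw: [b2@11:R b1@12:L b4@13:R b3@14:L]
Beat 11 (R): throw ball2 h=6 -> lands@17:R; in-air after throw: [b1@12:L b4@13:R b3@14:L b2@17:R]
Beat 12 (L): throw ball1 h=4 -> lands@16:L; in-air after throw: [b4@13:R b3@14:L b1@16:L b2@17:R]
Beat 13 (R): throw ball4 h=2 -> lands@15:R; in-air after throw: [b3@14:L b4@15:R b1@16:L b2@17:R]
Ball 4: thrown@5 h=2 -> first land @7; rethrown@7 h=6 -> second land @13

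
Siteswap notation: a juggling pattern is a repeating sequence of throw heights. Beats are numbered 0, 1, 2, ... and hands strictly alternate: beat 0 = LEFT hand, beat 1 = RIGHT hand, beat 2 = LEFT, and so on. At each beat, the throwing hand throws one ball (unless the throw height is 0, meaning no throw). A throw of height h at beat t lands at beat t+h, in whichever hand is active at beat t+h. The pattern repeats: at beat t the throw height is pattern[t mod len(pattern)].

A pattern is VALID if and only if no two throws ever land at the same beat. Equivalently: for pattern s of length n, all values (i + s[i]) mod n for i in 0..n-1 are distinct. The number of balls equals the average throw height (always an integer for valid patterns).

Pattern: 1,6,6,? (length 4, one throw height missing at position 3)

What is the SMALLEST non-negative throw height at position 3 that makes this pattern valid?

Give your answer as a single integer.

i=0: (0 + 1) mod 4 = 1
i=1: (1 + 6) mod 4 = 3
i=2: (2 + 6) mod 4 = 0
i=3: s[i]=? (unknown)
Known residues: [0, 1, 3]; need a permutation of 0..3, so missing residue r = 2
Need (3 + s) mod 4 = 2; smallest s = (2 - 3) mod 4 = 3

Answer: 3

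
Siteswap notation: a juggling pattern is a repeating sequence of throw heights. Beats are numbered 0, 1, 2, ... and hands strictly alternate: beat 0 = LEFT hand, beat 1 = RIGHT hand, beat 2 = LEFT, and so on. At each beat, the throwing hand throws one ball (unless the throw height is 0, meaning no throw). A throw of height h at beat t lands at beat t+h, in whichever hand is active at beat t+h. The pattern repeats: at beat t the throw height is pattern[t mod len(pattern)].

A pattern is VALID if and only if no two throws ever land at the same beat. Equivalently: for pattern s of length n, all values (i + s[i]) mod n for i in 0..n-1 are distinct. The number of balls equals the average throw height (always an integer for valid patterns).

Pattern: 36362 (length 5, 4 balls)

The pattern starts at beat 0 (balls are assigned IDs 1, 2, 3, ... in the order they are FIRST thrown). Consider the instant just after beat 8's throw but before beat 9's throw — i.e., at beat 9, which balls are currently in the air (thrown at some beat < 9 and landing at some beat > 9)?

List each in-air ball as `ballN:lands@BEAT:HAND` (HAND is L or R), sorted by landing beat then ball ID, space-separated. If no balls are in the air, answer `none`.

Answer: ball2:lands@10:L ball4:lands@12:L ball3:lands@14:L

Derivation:
Beat 0 (L): throw ball1 h=3 -> lands@3:R; in-air after throw: [b1@3:R]
Beat 1 (R): throw ball2 h=6 -> lands@7:R; in-air after throw: [b1@3:R b2@7:R]
Beat 2 (L): throw ball3 h=3 -> lands@5:R; in-air after throw: [b1@3:R b3@5:R b2@7:R]
Beat 3 (R): throw ball1 h=6 -> lands@9:R; in-air after throw: [b3@5:R b2@7:R b1@9:R]
Beat 4 (L): throw ball4 h=2 -> lands@6:L; in-air after throw: [b3@5:R b4@6:L b2@7:R b1@9:R]
Beat 5 (R): throw ball3 h=3 -> lands@8:L; in-air after throw: [b4@6:L b2@7:R b3@8:L b1@9:R]
Beat 6 (L): throw ball4 h=6 -> lands@12:L; in-air after throw: [b2@7:R b3@8:L b1@9:R b4@12:L]
Beat 7 (R): throw ball2 h=3 -> lands@10:L; in-air after throw: [b3@8:L b1@9:R b2@10:L b4@12:L]
Beat 8 (L): throw ball3 h=6 -> lands@14:L; in-air after throw: [b1@9:R b2@10:L b4@12:L b3@14:L]
Beat 9 (R): throw ball1 h=2 -> lands@11:R; in-air after throw: [b2@10:L b1@11:R b4@12:L b3@14:L]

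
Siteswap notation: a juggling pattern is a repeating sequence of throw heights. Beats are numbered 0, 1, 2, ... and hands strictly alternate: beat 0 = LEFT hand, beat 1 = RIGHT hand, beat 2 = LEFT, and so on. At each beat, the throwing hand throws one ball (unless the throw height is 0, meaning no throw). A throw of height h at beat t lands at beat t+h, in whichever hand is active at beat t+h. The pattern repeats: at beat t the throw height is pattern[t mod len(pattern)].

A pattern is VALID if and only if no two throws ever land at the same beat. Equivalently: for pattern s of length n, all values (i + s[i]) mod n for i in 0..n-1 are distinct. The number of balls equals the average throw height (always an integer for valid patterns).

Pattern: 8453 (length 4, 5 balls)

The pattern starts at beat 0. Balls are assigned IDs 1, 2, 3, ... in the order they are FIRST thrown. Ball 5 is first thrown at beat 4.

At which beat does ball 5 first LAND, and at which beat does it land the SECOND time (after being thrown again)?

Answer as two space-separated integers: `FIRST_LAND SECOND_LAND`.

Beat 0 (L): throw ball1 h=8 -> lands@8:L; in-air after throw: [b1@8:L]
Beat 1 (R): throw ball2 h=4 -> lands@5:R; in-air after throw: [b2@5:R b1@8:L]
Beat 2 (L): throw ball3 h=5 -> lands@7:R; in-air after throw: [b2@5:R b3@7:R b1@8:L]
Beat 3 (R): throw ball4 h=3 -> lands@6:L; in-air after throw: [b2@5:R b4@6:L b3@7:R b1@8:L]
Beat 4 (L): throw ball5 h=8 -> lands@12:L; in-air after throw: [b2@5:R b4@6:L b3@7:R b1@8:L b5@12:L]
Beat 5 (R): throw ball2 h=4 -> lands@9:R; in-air after throw: [b4@6:L b3@7:R b1@8:L b2@9:R b5@12:L]
Beat 6 (L): throw ball4 h=5 -> lands@11:R; in-air after throw: [b3@7:R b1@8:L b2@9:R b4@11:R b5@12:L]
Beat 7 (R): throw ball3 h=3 -> lands@10:L; in-air after throw: [b1@8:L b2@9:R b3@10:L b4@11:R b5@12:L]
Beat 8 (L): throw ball1 h=8 -> lands@16:L; in-air after throw: [b2@9:R b3@10:L b4@11:R b5@12:L b1@16:L]
Beat 9 (R): throw ball2 h=4 -> lands@13:R; in-air after throw: [b3@10:L b4@11:R b5@12:L b2@13:R b1@16:L]
Beat 10 (L): throw ball3 h=5 -> lands@15:R; in-air after throw: [b4@11:R b5@12:L b2@13:R b3@15:R b1@16:L]
Beat 11 (R): throw ball4 h=3 -> lands@14:L; in-air after throw: [b5@12:L b2@13:R b4@14:L b3@15:R b1@16:L]
Beat 12 (L): throw ball5 h=8 -> lands@20:L; in-air after throw: [b2@13:R b4@14:L b3@15:R b1@16:L b5@20:L]
Beat 13 (R): throw ball2 h=4 -> lands@17:R; in-air after throw: [b4@14:L b3@15:R b1@16:L b2@17:R b5@20:L]
Beat 14 (L): throw ball4 h=5 -> lands@19:R; in-air after throw: [b3@15:R b1@16:L b2@17:R b4@19:R b5@20:L]
Beat 15 (R): throw ball3 h=3 -> lands@18:L; in-air after throw: [b1@16:L b2@17:R b3@18:L b4@19:R b5@20:L]
Beat 16 (L): throw ball1 h=8 -> lands@24:L; in-air after throw: [b2@17:R b3@18:L b4@19:R b5@20:L b1@24:L]
Beat 17 (R): throw ball2 h=4 -> lands@21:R; in-air after throw: [b3@18:L b4@19:R b5@20:L b2@21:R b1@24:L]
Beat 18 (L): throw ball3 h=5 -> lands@23:R; in-air after throw: [b4@19:R b5@20:L b2@21:R b3@23:R b1@24:L]
Ball 5: thrown@4 h=8 -> first land @12; rethrown@12 h=8 -> second land @20

Answer: 12 20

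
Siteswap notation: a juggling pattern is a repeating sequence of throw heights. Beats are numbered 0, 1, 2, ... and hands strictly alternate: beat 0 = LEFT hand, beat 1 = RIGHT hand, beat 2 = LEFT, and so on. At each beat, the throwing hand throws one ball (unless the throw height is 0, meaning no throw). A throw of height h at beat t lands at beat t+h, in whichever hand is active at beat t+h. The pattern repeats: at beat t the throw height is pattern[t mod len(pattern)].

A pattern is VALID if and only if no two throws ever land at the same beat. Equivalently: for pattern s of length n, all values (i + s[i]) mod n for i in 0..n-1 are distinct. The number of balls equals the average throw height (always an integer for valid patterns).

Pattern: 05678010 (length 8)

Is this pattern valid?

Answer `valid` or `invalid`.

Answer: invalid

Derivation:
i=0: (i + s[i]) mod n = (0 + 0) mod 8 = 0
i=1: (i + s[i]) mod n = (1 + 5) mod 8 = 6
i=2: (i + s[i]) mod n = (2 + 6) mod 8 = 0
i=3: (i + s[i]) mod n = (3 + 7) mod 8 = 2
i=4: (i + s[i]) mod n = (4 + 8) mod 8 = 4
i=5: (i + s[i]) mod n = (5 + 0) mod 8 = 5
i=6: (i + s[i]) mod n = (6 + 1) mod 8 = 7
i=7: (i + s[i]) mod n = (7 + 0) mod 8 = 7
Residues: [0, 6, 0, 2, 4, 5, 7, 7], distinct: False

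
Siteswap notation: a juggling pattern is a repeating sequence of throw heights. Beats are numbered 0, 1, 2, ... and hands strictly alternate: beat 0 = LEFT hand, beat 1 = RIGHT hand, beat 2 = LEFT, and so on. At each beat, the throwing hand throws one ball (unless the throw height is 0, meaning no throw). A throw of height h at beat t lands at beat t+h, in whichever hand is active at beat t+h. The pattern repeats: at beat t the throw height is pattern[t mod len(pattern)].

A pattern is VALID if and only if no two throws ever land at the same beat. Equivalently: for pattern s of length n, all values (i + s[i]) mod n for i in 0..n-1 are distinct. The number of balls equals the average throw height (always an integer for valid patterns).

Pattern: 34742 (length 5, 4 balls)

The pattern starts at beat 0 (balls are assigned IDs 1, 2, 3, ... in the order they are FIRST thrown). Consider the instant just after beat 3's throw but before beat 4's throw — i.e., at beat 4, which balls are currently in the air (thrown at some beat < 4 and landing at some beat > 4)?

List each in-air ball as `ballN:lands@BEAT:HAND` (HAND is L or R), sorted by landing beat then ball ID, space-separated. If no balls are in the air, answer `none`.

Answer: ball2:lands@5:R ball1:lands@7:R ball3:lands@9:R

Derivation:
Beat 0 (L): throw ball1 h=3 -> lands@3:R; in-air after throw: [b1@3:R]
Beat 1 (R): throw ball2 h=4 -> lands@5:R; in-air after throw: [b1@3:R b2@5:R]
Beat 2 (L): throw ball3 h=7 -> lands@9:R; in-air after throw: [b1@3:R b2@5:R b3@9:R]
Beat 3 (R): throw ball1 h=4 -> lands@7:R; in-air after throw: [b2@5:R b1@7:R b3@9:R]
Beat 4 (L): throw ball4 h=2 -> lands@6:L; in-air after throw: [b2@5:R b4@6:L b1@7:R b3@9:R]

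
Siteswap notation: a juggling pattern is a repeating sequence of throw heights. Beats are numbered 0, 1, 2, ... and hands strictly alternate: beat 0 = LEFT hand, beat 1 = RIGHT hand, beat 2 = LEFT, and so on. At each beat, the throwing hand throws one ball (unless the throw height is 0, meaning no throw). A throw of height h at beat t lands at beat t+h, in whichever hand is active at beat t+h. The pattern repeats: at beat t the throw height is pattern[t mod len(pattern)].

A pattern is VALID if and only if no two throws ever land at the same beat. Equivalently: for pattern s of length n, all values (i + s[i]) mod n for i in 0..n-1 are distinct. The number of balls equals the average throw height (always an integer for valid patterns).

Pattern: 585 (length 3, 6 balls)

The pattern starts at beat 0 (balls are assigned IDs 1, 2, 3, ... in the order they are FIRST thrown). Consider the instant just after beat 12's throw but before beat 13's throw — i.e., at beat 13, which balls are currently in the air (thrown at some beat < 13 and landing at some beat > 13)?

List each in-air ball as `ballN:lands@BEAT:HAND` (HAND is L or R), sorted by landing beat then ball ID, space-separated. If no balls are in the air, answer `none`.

Beat 0 (L): throw ball1 h=5 -> lands@5:R; in-air after throw: [b1@5:R]
Beat 1 (R): throw ball2 h=8 -> lands@9:R; in-air after throw: [b1@5:R b2@9:R]
Beat 2 (L): throw ball3 h=5 -> lands@7:R; in-air after throw: [b1@5:R b3@7:R b2@9:R]
Beat 3 (R): throw ball4 h=5 -> lands@8:L; in-air after throw: [b1@5:R b3@7:R b4@8:L b2@9:R]
Beat 4 (L): throw ball5 h=8 -> lands@12:L; in-air after throw: [b1@5:R b3@7:R b4@8:L b2@9:R b5@12:L]
Beat 5 (R): throw ball1 h=5 -> lands@10:L; in-air after throw: [b3@7:R b4@8:L b2@9:R b1@10:L b5@12:L]
Beat 6 (L): throw ball6 h=5 -> lands@11:R; in-air after throw: [b3@7:R b4@8:L b2@9:R b1@10:L b6@11:R b5@12:L]
Beat 7 (R): throw ball3 h=8 -> lands@15:R; in-air after throw: [b4@8:L b2@9:R b1@10:L b6@11:R b5@12:L b3@15:R]
Beat 8 (L): throw ball4 h=5 -> lands@13:R; in-air after throw: [b2@9:R b1@10:L b6@11:R b5@12:L b4@13:R b3@15:R]
Beat 9 (R): throw ball2 h=5 -> lands@14:L; in-air after throw: [b1@10:L b6@11:R b5@12:L b4@13:R b2@14:L b3@15:R]
Beat 10 (L): throw ball1 h=8 -> lands@18:L; in-air after throw: [b6@11:R b5@12:L b4@13:R b2@14:L b3@15:R b1@18:L]
Beat 11 (R): throw ball6 h=5 -> lands@16:L; in-air after throw: [b5@12:L b4@13:R b2@14:L b3@15:R b6@16:L b1@18:L]
Beat 12 (L): throw ball5 h=5 -> lands@17:R; in-air after throw: [b4@13:R b2@14:L b3@15:R b6@16:L b5@17:R b1@18:L]
Beat 13 (R): throw ball4 h=8 -> lands@21:R; in-air after throw: [b2@14:L b3@15:R b6@16:L b5@17:R b1@18:L b4@21:R]

Answer: ball2:lands@14:L ball3:lands@15:R ball6:lands@16:L ball5:lands@17:R ball1:lands@18:L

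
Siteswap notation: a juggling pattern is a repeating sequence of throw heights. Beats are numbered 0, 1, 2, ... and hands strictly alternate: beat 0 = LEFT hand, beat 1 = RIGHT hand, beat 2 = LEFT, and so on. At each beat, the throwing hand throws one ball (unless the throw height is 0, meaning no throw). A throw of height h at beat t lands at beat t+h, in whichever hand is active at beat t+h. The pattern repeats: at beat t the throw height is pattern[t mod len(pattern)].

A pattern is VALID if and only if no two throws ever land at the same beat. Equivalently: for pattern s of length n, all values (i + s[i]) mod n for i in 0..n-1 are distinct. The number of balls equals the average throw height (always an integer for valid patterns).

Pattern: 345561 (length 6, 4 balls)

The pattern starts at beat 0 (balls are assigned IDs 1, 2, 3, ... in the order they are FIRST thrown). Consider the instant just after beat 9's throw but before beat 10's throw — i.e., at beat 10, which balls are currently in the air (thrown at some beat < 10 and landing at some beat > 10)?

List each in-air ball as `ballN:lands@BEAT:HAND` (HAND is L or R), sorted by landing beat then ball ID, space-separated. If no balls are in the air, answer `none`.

Answer: ball3:lands@11:R ball1:lands@13:R ball2:lands@14:L

Derivation:
Beat 0 (L): throw ball1 h=3 -> lands@3:R; in-air after throw: [b1@3:R]
Beat 1 (R): throw ball2 h=4 -> lands@5:R; in-air after throw: [b1@3:R b2@5:R]
Beat 2 (L): throw ball3 h=5 -> lands@7:R; in-air after throw: [b1@3:R b2@5:R b3@7:R]
Beat 3 (R): throw ball1 h=5 -> lands@8:L; in-air after throw: [b2@5:R b3@7:R b1@8:L]
Beat 4 (L): throw ball4 h=6 -> lands@10:L; in-air after throw: [b2@5:R b3@7:R b1@8:L b4@10:L]
Beat 5 (R): throw ball2 h=1 -> lands@6:L; in-air after throw: [b2@6:L b3@7:R b1@8:L b4@10:L]
Beat 6 (L): throw ball2 h=3 -> lands@9:R; in-air after throw: [b3@7:R b1@8:L b2@9:R b4@10:L]
Beat 7 (R): throw ball3 h=4 -> lands@11:R; in-air after throw: [b1@8:L b2@9:R b4@10:L b3@11:R]
Beat 8 (L): throw ball1 h=5 -> lands@13:R; in-air after throw: [b2@9:R b4@10:L b3@11:R b1@13:R]
Beat 9 (R): throw ball2 h=5 -> lands@14:L; in-air after throw: [b4@10:L b3@11:R b1@13:R b2@14:L]
Beat 10 (L): throw ball4 h=6 -> lands@16:L; in-air after throw: [b3@11:R b1@13:R b2@14:L b4@16:L]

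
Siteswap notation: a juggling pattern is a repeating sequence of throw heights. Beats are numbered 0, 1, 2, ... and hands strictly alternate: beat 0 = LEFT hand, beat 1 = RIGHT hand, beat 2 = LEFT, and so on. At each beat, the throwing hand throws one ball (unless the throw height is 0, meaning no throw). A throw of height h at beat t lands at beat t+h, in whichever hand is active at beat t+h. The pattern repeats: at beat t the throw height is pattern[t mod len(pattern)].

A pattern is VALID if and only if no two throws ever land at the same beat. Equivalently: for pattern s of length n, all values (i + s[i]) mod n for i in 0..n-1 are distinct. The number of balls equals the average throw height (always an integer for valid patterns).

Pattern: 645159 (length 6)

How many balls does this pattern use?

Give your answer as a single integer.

Answer: 5

Derivation:
Pattern = [6, 4, 5, 1, 5, 9], length n = 6
  position 0: throw height = 6, running sum = 6
  position 1: throw height = 4, running sum = 10
  position 2: throw height = 5, running sum = 15
  position 3: throw height = 1, running sum = 16
  position 4: throw height = 5, running sum = 21
  position 5: throw height = 9, running sum = 30
Total sum = 30; balls = sum / n = 30 / 6 = 5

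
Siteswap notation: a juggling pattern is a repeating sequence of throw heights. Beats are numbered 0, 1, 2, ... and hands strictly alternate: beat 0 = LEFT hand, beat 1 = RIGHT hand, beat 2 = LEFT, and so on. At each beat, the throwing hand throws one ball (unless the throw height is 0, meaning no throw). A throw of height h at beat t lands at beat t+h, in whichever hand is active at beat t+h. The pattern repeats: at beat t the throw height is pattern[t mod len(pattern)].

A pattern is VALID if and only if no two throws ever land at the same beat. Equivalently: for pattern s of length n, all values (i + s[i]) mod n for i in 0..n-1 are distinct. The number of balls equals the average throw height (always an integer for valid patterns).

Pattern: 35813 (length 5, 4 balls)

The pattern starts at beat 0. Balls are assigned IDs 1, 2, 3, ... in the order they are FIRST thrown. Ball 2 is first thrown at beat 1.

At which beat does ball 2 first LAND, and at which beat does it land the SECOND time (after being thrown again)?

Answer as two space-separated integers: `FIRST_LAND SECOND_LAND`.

Beat 0 (L): throw ball1 h=3 -> lands@3:R; in-air after throw: [b1@3:R]
Beat 1 (R): throw ball2 h=5 -> lands@6:L; in-air after throw: [b1@3:R b2@6:L]
Beat 2 (L): throw ball3 h=8 -> lands@10:L; in-air after throw: [b1@3:R b2@6:L b3@10:L]
Beat 3 (R): throw ball1 h=1 -> lands@4:L; in-air after throw: [b1@4:L b2@6:L b3@10:L]
Beat 4 (L): throw ball1 h=3 -> lands@7:R; in-air after throw: [b2@6:L b1@7:R b3@10:L]
Beat 5 (R): throw ball4 h=3 -> lands@8:L; in-air after throw: [b2@6:L b1@7:R b4@8:L b3@10:L]
Beat 6 (L): throw ball2 h=5 -> lands@11:R; in-air after throw: [b1@7:R b4@8:L b3@10:L b2@11:R]
Beat 7 (R): throw ball1 h=8 -> lands@15:R; in-air after throw: [b4@8:L b3@10:L b2@11:R b1@15:R]
Beat 8 (L): throw ball4 h=1 -> lands@9:R; in-air after throw: [b4@9:R b3@10:L b2@11:R b1@15:R]
Beat 9 (R): throw ball4 h=3 -> lands@12:L; in-air after throw: [b3@10:L b2@11:R b4@12:L b1@15:R]
Beat 10 (L): throw ball3 h=3 -> lands@13:R; in-air after throw: [b2@11:R b4@12:L b3@13:R b1@15:R]
Beat 11 (R): throw ball2 h=5 -> lands@16:L; in-air after throw: [b4@12:L b3@13:R b1@15:R b2@16:L]
Ball 2: thrown@1 h=5 -> first land @6; rethrown@6 h=5 -> second land @11

Answer: 6 11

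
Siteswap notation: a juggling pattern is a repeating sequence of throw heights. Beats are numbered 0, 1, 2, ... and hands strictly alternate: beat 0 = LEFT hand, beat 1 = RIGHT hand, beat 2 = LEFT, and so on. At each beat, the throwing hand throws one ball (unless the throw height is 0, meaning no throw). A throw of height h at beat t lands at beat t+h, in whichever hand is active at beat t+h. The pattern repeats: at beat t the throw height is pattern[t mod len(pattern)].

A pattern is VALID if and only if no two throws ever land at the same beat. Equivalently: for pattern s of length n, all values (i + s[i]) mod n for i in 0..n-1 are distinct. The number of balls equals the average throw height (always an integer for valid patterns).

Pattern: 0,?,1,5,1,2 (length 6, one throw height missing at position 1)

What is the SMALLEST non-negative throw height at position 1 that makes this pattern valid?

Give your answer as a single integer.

Answer: 3

Derivation:
i=0: (0 + 0) mod 6 = 0
i=1: s[i]=? (unknown)
i=2: (2 + 1) mod 6 = 3
i=3: (3 + 5) mod 6 = 2
i=4: (4 + 1) mod 6 = 5
i=5: (5 + 2) mod 6 = 1
Known residues: [0, 1, 2, 3, 5]; need a permutation of 0..5, so missing residue r = 4
Need (1 + s) mod 6 = 4; smallest s = (4 - 1) mod 6 = 3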